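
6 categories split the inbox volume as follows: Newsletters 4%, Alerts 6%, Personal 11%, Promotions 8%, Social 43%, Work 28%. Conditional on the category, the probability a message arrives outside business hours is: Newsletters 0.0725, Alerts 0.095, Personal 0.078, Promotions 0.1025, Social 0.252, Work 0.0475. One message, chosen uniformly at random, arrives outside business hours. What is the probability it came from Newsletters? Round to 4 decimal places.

Unnormalized posteriors (prior × likelihood):
  Newsletters: 0.04 × 0.0725 = 0.0029
  Alerts: 0.06 × 0.095 = 0.0057
  Personal: 0.11 × 0.078 = 0.00858
  Promotions: 0.08 × 0.1025 = 0.0082
  Social: 0.43 × 0.252 = 0.10836
  Work: 0.28 × 0.0475 = 0.0133
Sum = 0.14704.
P(Newsletters | evidence) = 0.0029 / 0.14704 ≈ 0.0197.

0.0197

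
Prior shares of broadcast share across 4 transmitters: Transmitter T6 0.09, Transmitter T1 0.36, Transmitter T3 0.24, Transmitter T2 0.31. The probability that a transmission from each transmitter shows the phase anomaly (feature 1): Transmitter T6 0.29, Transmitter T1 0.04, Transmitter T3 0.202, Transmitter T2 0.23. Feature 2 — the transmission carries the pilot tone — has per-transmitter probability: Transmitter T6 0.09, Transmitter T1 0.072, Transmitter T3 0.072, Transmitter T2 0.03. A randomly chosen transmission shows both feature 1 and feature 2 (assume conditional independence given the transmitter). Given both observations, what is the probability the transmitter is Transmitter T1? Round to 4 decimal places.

0.1150

Unnormalized posteriors (prior × likelihood):
  Transmitter T6: 0.09 × 0.29 × 0.09 = 0.002349
  Transmitter T1: 0.36 × 0.04 × 0.072 = 0.0010368
  Transmitter T3: 0.24 × 0.202 × 0.072 = 0.00349056
  Transmitter T2: 0.31 × 0.23 × 0.03 = 0.002139
Total = 0.00901536.
P(Transmitter T1 | evidence) = 0.0010368 / 0.00901536 ≈ 0.1150.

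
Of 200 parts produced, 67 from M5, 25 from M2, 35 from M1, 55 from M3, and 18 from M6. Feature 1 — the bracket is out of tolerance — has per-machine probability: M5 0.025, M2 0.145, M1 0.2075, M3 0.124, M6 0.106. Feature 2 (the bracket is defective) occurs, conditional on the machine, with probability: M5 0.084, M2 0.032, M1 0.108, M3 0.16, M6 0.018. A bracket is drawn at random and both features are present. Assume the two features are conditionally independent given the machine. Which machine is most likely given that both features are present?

Compute prior × likelihood for every hypothesis:
  M5: 0.335 × 0.025 × 0.084 = 0.0007035
  M2: 0.125 × 0.145 × 0.032 = 0.00058
  M1: 0.175 × 0.2075 × 0.108 = 0.00392175
  M3: 0.275 × 0.124 × 0.16 = 0.005456
  M6: 0.09 × 0.106 × 0.018 = 0.00017172
Total = 0.01083297.
Largest term belongs to M3, so M3 is most probable.

M3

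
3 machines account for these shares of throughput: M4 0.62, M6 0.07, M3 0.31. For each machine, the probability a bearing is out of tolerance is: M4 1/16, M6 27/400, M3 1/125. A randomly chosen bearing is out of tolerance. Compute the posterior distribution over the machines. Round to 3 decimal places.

Prior × likelihood for each hypothesis:
  M4: 0.62 × 0.0625 = 0.03875
  M6: 0.07 × 0.0675 = 0.004725
  M3: 0.31 × 0.008 = 0.00248
Total = 0.045955.
P(M4 | oversize) = 0.03875/0.045955 ≈ 0.843
P(M6 | oversize) = 0.004725/0.045955 ≈ 0.103
P(M3 | oversize) = 0.00248/0.045955 ≈ 0.054

M4 0.843, M6 0.103, M3 0.054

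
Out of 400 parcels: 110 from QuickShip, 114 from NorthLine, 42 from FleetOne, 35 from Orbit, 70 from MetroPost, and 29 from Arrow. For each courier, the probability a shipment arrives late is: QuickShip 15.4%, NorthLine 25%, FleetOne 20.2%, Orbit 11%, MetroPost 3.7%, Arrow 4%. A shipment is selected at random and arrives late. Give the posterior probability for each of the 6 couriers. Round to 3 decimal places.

QuickShip 0.275, NorthLine 0.463, FleetOne 0.138, Orbit 0.063, MetroPost 0.042, Arrow 0.019

Compute prior × likelihood for every hypothesis:
  QuickShip: 0.275 × 0.154 = 0.04235
  NorthLine: 0.285 × 0.25 = 0.07125
  FleetOne: 0.105 × 0.202 = 0.02121
  Orbit: 0.0875 × 0.11 = 0.009625
  MetroPost: 0.175 × 0.037 = 0.006475
  Arrow: 0.0725 × 0.04 = 0.0029
Normalizing constant = 0.15381.
P(QuickShip | late) = 0.04235/0.15381 ≈ 0.275
P(NorthLine | late) = 0.07125/0.15381 ≈ 0.463
P(FleetOne | late) = 0.02121/0.15381 ≈ 0.138
P(Orbit | late) = 0.009625/0.15381 ≈ 0.063
P(MetroPost | late) = 0.006475/0.15381 ≈ 0.042
P(Arrow | late) = 0.0029/0.15381 ≈ 0.019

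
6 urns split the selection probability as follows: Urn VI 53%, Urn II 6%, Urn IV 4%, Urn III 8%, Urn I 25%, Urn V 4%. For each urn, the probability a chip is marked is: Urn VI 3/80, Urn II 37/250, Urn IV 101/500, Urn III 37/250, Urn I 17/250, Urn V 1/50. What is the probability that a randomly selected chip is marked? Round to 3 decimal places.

Compute prior × likelihood for every hypothesis:
  Urn VI: 0.53 × 0.0375 = 0.019875
  Urn II: 0.06 × 0.148 = 0.00888
  Urn IV: 0.04 × 0.202 = 0.00808
  Urn III: 0.08 × 0.148 = 0.01184
  Urn I: 0.25 × 0.068 = 0.017
  Urn V: 0.04 × 0.02 = 0.0008
P(marked) = 0.019875 + 0.00888 + 0.00808 + 0.01184 + 0.017 + 0.0008 = 0.066475 → 0.066.

0.066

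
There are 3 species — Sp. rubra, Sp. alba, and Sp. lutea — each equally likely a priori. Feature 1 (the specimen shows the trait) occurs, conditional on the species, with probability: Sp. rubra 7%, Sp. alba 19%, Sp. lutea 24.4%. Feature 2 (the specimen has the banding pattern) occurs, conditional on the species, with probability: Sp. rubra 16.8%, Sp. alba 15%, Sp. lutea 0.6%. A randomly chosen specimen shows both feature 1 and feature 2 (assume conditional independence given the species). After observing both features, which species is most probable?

With a uniform prior (1/3 each), posterior ∝ likelihood:
  Sp. rubra: 0.07 × 0.168 = 0.01176
  Sp. alba: 0.19 × 0.15 = 0.0285
  Sp. lutea: 0.244 × 0.006 = 0.001464
Normalizing constant = 0.041724.
Largest term belongs to Sp. alba, so Sp. alba is most probable.

Sp. alba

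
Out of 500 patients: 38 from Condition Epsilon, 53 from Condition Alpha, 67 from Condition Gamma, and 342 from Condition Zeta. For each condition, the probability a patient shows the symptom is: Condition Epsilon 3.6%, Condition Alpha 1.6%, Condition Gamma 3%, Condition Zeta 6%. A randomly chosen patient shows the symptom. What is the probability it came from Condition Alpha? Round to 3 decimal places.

Compute prior × likelihood for every hypothesis:
  Condition Epsilon: 0.076 × 0.036 = 0.002736
  Condition Alpha: 0.106 × 0.016 = 0.001696
  Condition Gamma: 0.134 × 0.03 = 0.00402
  Condition Zeta: 0.684 × 0.06 = 0.04104
Normalizing constant = 0.049492.
P(Condition Alpha | evidence) = 0.001696 / 0.049492 ≈ 0.034.

0.034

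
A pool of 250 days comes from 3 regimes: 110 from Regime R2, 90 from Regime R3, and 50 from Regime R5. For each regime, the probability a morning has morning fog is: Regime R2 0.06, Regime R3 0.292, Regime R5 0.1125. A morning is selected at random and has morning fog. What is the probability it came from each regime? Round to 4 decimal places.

Regime R2 0.1714, Regime R3 0.6825, Regime R5 0.1461

Unnormalized posteriors (prior × likelihood):
  Regime R2: 0.44 × 0.06 = 0.0264
  Regime R3: 0.36 × 0.292 = 0.10512
  Regime R5: 0.2 × 0.1125 = 0.0225
Total = 0.15402.
P(Regime R2 | fog) = 0.0264/0.15402 ≈ 0.1714
P(Regime R3 | fog) = 0.10512/0.15402 ≈ 0.6825
P(Regime R5 | fog) = 0.0225/0.15402 ≈ 0.1461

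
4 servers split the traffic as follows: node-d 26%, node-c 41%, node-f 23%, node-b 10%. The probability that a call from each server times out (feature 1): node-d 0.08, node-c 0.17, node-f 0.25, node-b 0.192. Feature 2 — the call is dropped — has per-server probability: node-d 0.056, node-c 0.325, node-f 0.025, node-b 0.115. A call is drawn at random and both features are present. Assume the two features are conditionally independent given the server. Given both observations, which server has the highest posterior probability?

node-c

Compute prior × likelihood for every hypothesis:
  node-d: 0.26 × 0.08 × 0.056 = 0.0011648
  node-c: 0.41 × 0.17 × 0.325 = 0.0226525
  node-f: 0.23 × 0.25 × 0.025 = 0.0014375
  node-b: 0.1 × 0.192 × 0.115 = 0.002208
Total = 0.0274628.
Largest term belongs to node-c, so node-c is most probable.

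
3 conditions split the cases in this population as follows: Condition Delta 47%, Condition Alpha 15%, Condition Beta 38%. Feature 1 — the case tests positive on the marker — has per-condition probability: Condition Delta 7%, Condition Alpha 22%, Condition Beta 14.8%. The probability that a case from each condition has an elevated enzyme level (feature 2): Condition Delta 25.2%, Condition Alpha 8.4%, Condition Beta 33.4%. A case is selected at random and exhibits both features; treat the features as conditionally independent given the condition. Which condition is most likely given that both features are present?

Condition Beta

By Bayes' rule, posterior ∝ prior × likelihood:
  Condition Delta: 0.47 × 0.07 × 0.252 = 0.0082908
  Condition Alpha: 0.15 × 0.22 × 0.084 = 0.002772
  Condition Beta: 0.38 × 0.148 × 0.334 = 0.01878416
Normalizing constant = 0.02984696.
Largest term belongs to Condition Beta, so Condition Beta is most probable.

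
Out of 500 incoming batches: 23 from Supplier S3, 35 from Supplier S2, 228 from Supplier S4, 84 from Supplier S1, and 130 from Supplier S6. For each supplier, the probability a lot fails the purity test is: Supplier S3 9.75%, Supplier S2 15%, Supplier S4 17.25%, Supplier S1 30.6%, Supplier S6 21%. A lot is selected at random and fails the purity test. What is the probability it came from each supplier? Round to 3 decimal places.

Unnormalized posteriors (prior × likelihood):
  Supplier S3: 0.046 × 0.0975 = 0.004485
  Supplier S2: 0.07 × 0.15 = 0.0105
  Supplier S4: 0.456 × 0.1725 = 0.07866
  Supplier S1: 0.168 × 0.306 = 0.051408
  Supplier S6: 0.26 × 0.21 = 0.0546
Total = 0.199653.
P(Supplier S3 | off-spec) = 0.004485/0.199653 ≈ 0.022
P(Supplier S2 | off-spec) = 0.0105/0.199653 ≈ 0.053
P(Supplier S4 | off-spec) = 0.07866/0.199653 ≈ 0.394
P(Supplier S1 | off-spec) = 0.051408/0.199653 ≈ 0.257
P(Supplier S6 | off-spec) = 0.0546/0.199653 ≈ 0.273

Supplier S3 0.022, Supplier S2 0.053, Supplier S4 0.394, Supplier S1 0.257, Supplier S6 0.273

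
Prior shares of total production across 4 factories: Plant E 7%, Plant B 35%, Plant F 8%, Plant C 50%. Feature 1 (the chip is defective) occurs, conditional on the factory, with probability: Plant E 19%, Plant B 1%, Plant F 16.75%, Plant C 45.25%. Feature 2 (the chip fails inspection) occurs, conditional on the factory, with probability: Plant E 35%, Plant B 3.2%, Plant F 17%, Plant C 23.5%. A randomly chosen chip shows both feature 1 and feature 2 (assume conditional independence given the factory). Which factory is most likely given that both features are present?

Prior × likelihood for each hypothesis:
  Plant E: 0.07 × 0.19 × 0.35 = 0.004655
  Plant B: 0.35 × 0.01 × 0.032 = 0.000112
  Plant F: 0.08 × 0.1675 × 0.17 = 0.002278
  Plant C: 0.5 × 0.4525 × 0.235 = 0.05316875
Normalizing constant = 0.06021375.
Largest term belongs to Plant C, so Plant C is most probable.

Plant C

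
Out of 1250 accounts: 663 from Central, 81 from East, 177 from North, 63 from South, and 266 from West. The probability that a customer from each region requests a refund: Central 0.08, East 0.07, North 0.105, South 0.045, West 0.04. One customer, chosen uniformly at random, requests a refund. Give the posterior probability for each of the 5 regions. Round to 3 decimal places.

Central 0.584, East 0.062, North 0.205, South 0.031, West 0.117

Unnormalized posteriors (prior × likelihood):
  Central: 0.5304 × 0.08 = 0.042432
  East: 0.0648 × 0.07 = 0.004536
  North: 0.1416 × 0.105 = 0.014868
  South: 0.0504 × 0.045 = 0.002268
  West: 0.2128 × 0.04 = 0.008512
Sum = 0.072616.
P(Central | refund) = 0.042432/0.072616 ≈ 0.584
P(East | refund) = 0.004536/0.072616 ≈ 0.062
P(North | refund) = 0.014868/0.072616 ≈ 0.205
P(South | refund) = 0.002268/0.072616 ≈ 0.031
P(West | refund) = 0.008512/0.072616 ≈ 0.117
(Check: 0.584+0.062+0.205+0.031+0.117 = 0.999.)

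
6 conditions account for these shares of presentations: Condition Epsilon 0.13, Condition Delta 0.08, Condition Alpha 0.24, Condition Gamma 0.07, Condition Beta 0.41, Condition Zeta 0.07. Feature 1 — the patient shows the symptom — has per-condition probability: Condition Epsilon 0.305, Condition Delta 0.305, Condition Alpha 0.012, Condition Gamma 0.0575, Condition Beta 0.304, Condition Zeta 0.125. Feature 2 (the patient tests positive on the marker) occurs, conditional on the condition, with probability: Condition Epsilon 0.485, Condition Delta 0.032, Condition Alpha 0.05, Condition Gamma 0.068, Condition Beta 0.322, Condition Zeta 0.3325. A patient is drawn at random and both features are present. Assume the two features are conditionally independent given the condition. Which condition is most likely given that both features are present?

Prior × likelihood for each hypothesis:
  Condition Epsilon: 0.13 × 0.305 × 0.485 = 0.01923025
  Condition Delta: 0.08 × 0.305 × 0.032 = 0.0007808
  Condition Alpha: 0.24 × 0.012 × 0.05 = 0.000144
  Condition Gamma: 0.07 × 0.0575 × 0.068 = 0.0002737
  Condition Beta: 0.41 × 0.304 × 0.322 = 0.04013408
  Condition Zeta: 0.07 × 0.125 × 0.3325 = 0.002909375
Normalizing constant = 0.063472205.
Largest term belongs to Condition Beta, so Condition Beta is most probable.

Condition Beta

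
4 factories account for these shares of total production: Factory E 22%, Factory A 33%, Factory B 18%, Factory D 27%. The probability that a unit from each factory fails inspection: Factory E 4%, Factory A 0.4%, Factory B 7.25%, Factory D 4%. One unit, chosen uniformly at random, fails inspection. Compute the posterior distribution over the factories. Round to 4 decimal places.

Factory E 0.2591, Factory A 0.0389, Factory B 0.3842, Factory D 0.3179

Prior × likelihood for each hypothesis:
  Factory E: 0.22 × 0.04 = 0.0088
  Factory A: 0.33 × 0.004 = 0.00132
  Factory B: 0.18 × 0.0725 = 0.01305
  Factory D: 0.27 × 0.04 = 0.0108
Normalizing constant = 0.03397.
P(Factory E | nonconforming) = 0.0088/0.03397 ≈ 0.2591
P(Factory A | nonconforming) = 0.00132/0.03397 ≈ 0.0389
P(Factory B | nonconforming) = 0.01305/0.03397 ≈ 0.3842
P(Factory D | nonconforming) = 0.0108/0.03397 ≈ 0.3179
(Check: 0.2591+0.0389+0.3842+0.3179 = 1.0001.)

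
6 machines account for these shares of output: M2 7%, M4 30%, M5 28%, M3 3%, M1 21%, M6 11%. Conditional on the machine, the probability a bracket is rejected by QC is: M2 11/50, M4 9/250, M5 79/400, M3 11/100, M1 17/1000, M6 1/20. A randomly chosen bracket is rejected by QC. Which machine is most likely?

Compute prior × likelihood for every hypothesis:
  M2: 0.07 × 0.22 = 0.0154
  M4: 0.3 × 0.036 = 0.0108
  M5: 0.28 × 0.1975 = 0.0553
  M3: 0.03 × 0.11 = 0.0033
  M1: 0.21 × 0.017 = 0.00357
  M6: 0.11 × 0.05 = 0.0055
Normalizing constant = 0.09387.
Largest term belongs to M5, so M5 is most probable.

M5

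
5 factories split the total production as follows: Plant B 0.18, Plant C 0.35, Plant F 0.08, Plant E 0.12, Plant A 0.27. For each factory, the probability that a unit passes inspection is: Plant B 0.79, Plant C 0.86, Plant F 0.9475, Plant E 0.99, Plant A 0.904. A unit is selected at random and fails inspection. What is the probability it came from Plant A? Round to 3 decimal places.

0.219

Taking complements, P(nonconforming | each) = Plant B 0.21, Plant C 0.14, Plant F 0.0525, Plant E 0.01, Plant A 0.096.
By Bayes' rule, posterior ∝ prior × likelihood:
  Plant B: 0.18 × 0.21 = 0.0378
  Plant C: 0.35 × 0.14 = 0.049
  Plant F: 0.08 × 0.0525 = 0.0042
  Plant E: 0.12 × 0.01 = 0.0012
  Plant A: 0.27 × 0.096 = 0.02592
Total = 0.11812.
P(Plant A | evidence) = 0.02592 / 0.11812 ≈ 0.219.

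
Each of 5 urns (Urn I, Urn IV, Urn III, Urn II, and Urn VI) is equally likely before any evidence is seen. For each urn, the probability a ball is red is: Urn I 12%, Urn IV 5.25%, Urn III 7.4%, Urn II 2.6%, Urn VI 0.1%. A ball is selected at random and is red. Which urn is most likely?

Urn I

With a uniform prior (1/5 each), posterior ∝ likelihood:
  Urn I: 0.12
  Urn IV: 0.0525
  Urn III: 0.074
  Urn II: 0.026
  Urn VI: 0.001
Normalizing constant = 0.2735.
Largest term belongs to Urn I, so Urn I is most probable.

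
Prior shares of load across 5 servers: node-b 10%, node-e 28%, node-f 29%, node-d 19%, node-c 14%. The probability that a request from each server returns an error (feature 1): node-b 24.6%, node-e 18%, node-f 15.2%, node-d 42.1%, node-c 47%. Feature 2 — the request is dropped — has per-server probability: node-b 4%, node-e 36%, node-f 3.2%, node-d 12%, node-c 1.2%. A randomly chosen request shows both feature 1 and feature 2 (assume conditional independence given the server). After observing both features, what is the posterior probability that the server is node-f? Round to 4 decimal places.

Unnormalized posteriors (prior × likelihood):
  node-b: 0.1 × 0.246 × 0.04 = 0.000984
  node-e: 0.28 × 0.18 × 0.36 = 0.018144
  node-f: 0.29 × 0.152 × 0.032 = 0.00141056
  node-d: 0.19 × 0.421 × 0.12 = 0.0095988
  node-c: 0.14 × 0.47 × 0.012 = 0.0007896
Total = 0.03092696.
P(node-f | evidence) = 0.00141056 / 0.03092696 ≈ 0.0456.

0.0456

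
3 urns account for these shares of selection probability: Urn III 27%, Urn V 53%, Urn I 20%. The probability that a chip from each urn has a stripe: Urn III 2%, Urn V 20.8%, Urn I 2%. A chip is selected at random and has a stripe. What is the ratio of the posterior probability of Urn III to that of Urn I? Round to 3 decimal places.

Prior × likelihood for each hypothesis:
  Urn III: 0.27 × 0.02 = 0.0054
  Urn V: 0.53 × 0.208 = 0.11024
  Urn I: 0.2 × 0.02 = 0.004
Total = 0.11964.
The ratio is 0.0054 / 0.004 (the normalizer cancels) = 1.350.

1.350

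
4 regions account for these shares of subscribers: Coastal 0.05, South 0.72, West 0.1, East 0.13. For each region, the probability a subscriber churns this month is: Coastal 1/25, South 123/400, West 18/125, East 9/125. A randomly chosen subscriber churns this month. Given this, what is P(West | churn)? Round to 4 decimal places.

0.0583

By Bayes' rule, posterior ∝ prior × likelihood:
  Coastal: 0.05 × 0.04 = 0.002
  South: 0.72 × 0.3075 = 0.2214
  West: 0.1 × 0.144 = 0.0144
  East: 0.13 × 0.072 = 0.00936
Normalizing constant = 0.24716.
P(West | evidence) = 0.0144 / 0.24716 ≈ 0.0583.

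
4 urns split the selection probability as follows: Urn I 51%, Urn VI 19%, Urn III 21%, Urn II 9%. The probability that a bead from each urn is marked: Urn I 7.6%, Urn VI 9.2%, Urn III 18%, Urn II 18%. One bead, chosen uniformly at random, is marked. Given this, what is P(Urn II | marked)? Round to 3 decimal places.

0.147

By Bayes' rule, posterior ∝ prior × likelihood:
  Urn I: 0.51 × 0.076 = 0.03876
  Urn VI: 0.19 × 0.092 = 0.01748
  Urn III: 0.21 × 0.18 = 0.0378
  Urn II: 0.09 × 0.18 = 0.0162
Sum = 0.11024.
P(Urn II | evidence) = 0.0162 / 0.11024 ≈ 0.147.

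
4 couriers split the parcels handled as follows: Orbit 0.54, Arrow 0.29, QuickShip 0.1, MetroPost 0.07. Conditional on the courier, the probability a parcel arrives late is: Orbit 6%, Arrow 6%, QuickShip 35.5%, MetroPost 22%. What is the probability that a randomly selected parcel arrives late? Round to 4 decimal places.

0.1007

Compute prior × likelihood for every hypothesis:
  Orbit: 0.54 × 0.06 = 0.0324
  Arrow: 0.29 × 0.06 = 0.0174
  QuickShip: 0.1 × 0.355 = 0.0355
  MetroPost: 0.07 × 0.22 = 0.0154
P(late) = 0.0324 + 0.0174 + 0.0355 + 0.0154 = 0.1007 → 0.1007.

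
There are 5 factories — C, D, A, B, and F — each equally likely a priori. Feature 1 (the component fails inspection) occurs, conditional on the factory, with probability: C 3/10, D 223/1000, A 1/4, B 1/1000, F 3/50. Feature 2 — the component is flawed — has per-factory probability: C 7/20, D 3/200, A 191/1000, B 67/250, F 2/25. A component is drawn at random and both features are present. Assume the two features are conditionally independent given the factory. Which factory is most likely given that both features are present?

Since the prior is uniform, the posterior is proportional to the likelihood:
  C: 0.3 × 0.35 = 0.105
  D: 0.223 × 0.015 = 0.003345
  A: 0.25 × 0.191 = 0.04775
  B: 0.001 × 0.268 = 0.000268
  F: 0.06 × 0.08 = 0.0048
Sum = 0.161163.
Largest term belongs to C, so C is most probable.

C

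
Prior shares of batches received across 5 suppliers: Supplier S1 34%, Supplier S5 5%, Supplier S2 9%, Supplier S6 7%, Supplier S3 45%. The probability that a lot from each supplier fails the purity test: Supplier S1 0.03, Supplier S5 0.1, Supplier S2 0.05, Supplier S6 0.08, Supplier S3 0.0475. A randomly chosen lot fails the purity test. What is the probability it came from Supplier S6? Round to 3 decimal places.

0.120

Unnormalized posteriors (prior × likelihood):
  Supplier S1: 0.34 × 0.03 = 0.0102
  Supplier S5: 0.05 × 0.1 = 0.005
  Supplier S2: 0.09 × 0.05 = 0.0045
  Supplier S6: 0.07 × 0.08 = 0.0056
  Supplier S3: 0.45 × 0.0475 = 0.021375
Sum = 0.046675.
P(Supplier S6 | evidence) = 0.0056 / 0.046675 ≈ 0.120.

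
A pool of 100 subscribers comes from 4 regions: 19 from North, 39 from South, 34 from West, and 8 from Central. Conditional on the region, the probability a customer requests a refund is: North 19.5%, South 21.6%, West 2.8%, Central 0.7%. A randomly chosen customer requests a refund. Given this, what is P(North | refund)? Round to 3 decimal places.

Compute prior × likelihood for every hypothesis:
  North: 0.19 × 0.195 = 0.03705
  South: 0.39 × 0.216 = 0.08424
  West: 0.34 × 0.028 = 0.00952
  Central: 0.08 × 0.007 = 0.00056
Total = 0.13137.
P(North | evidence) = 0.03705 / 0.13137 ≈ 0.282.

0.282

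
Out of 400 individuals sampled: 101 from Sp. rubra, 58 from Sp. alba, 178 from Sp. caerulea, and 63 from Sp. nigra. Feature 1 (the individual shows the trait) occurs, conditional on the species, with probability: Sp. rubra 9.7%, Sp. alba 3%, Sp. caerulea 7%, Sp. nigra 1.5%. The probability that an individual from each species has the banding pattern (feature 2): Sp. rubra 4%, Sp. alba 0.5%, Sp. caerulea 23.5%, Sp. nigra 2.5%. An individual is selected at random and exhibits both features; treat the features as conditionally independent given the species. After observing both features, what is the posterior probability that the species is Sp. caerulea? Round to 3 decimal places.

0.873

Compute prior × likelihood for every hypothesis:
  Sp. rubra: 0.2525 × 0.097 × 0.04 = 0.0009797
  Sp. alba: 0.145 × 0.03 × 0.005 = 0.00002175
  Sp. caerulea: 0.445 × 0.07 × 0.235 = 0.00732025
  Sp. nigra: 0.1575 × 0.015 × 0.025 = 0.0000590625
Normalizing constant = 0.0083807625.
P(Sp. caerulea | evidence) = 0.00732025 / 0.0083807625 ≈ 0.873.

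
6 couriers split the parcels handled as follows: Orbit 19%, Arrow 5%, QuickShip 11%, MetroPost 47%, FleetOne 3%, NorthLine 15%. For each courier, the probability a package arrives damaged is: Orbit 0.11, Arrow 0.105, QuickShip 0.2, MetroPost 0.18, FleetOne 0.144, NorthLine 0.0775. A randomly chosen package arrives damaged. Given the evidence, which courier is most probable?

MetroPost

Prior × likelihood for each hypothesis:
  Orbit: 0.19 × 0.11 = 0.0209
  Arrow: 0.05 × 0.105 = 0.00525
  QuickShip: 0.11 × 0.2 = 0.022
  MetroPost: 0.47 × 0.18 = 0.0846
  FleetOne: 0.03 × 0.144 = 0.00432
  NorthLine: 0.15 × 0.0775 = 0.011625
Total = 0.148695.
Largest term belongs to MetroPost, so MetroPost is most probable.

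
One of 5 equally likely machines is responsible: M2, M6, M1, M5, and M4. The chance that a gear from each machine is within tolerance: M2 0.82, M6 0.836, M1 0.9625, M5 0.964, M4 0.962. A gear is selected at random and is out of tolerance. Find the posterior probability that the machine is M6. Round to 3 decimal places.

Taking complements, P(oversize | each) = M2 0.18, M6 0.164, M1 0.0375, M5 0.036, M4 0.038.
Since the prior is uniform, the posterior is proportional to the likelihood:
  M2: 0.18
  M6: 0.164
  M1: 0.0375
  M5: 0.036
  M4: 0.038
Normalizing constant = 0.4555.
P(M6 | evidence) = 0.164 / 0.4555 ≈ 0.360.

0.360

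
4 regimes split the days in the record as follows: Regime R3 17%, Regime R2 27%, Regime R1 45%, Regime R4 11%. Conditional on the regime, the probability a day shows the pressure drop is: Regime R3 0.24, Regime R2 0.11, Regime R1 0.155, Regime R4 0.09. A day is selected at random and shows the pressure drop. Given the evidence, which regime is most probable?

Unnormalized posteriors (prior × likelihood):
  Regime R3: 0.17 × 0.24 = 0.0408
  Regime R2: 0.27 × 0.11 = 0.0297
  Regime R1: 0.45 × 0.155 = 0.06975
  Regime R4: 0.11 × 0.09 = 0.0099
Sum = 0.15015.
Largest term belongs to Regime R1, so Regime R1 is most probable.

Regime R1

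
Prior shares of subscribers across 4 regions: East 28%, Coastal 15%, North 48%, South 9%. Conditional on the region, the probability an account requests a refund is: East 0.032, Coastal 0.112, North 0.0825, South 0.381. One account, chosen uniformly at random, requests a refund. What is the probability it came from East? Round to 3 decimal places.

Unnormalized posteriors (prior × likelihood):
  East: 0.28 × 0.032 = 0.00896
  Coastal: 0.15 × 0.112 = 0.0168
  North: 0.48 × 0.0825 = 0.0396
  South: 0.09 × 0.381 = 0.03429
Normalizing constant = 0.09965.
P(East | evidence) = 0.00896 / 0.09965 ≈ 0.090.

0.090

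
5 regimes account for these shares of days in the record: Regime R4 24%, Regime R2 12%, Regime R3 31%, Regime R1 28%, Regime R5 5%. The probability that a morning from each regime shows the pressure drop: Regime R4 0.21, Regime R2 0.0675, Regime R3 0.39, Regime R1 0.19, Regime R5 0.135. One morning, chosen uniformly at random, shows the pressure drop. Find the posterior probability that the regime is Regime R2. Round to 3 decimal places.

0.034

By Bayes' rule, posterior ∝ prior × likelihood:
  Regime R4: 0.24 × 0.21 = 0.0504
  Regime R2: 0.12 × 0.0675 = 0.0081
  Regime R3: 0.31 × 0.39 = 0.1209
  Regime R1: 0.28 × 0.19 = 0.0532
  Regime R5: 0.05 × 0.135 = 0.00675
Total = 0.23935.
P(Regime R2 | evidence) = 0.0081 / 0.23935 ≈ 0.034.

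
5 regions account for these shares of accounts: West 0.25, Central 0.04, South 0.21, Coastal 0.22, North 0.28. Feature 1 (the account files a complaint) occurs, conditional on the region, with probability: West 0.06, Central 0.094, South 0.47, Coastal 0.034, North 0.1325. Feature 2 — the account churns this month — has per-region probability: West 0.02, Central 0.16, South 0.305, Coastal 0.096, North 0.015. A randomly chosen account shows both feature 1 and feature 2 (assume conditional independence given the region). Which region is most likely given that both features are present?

Compute prior × likelihood for every hypothesis:
  West: 0.25 × 0.06 × 0.02 = 0.0003
  Central: 0.04 × 0.094 × 0.16 = 0.0006016
  South: 0.21 × 0.47 × 0.305 = 0.0301035
  Coastal: 0.22 × 0.034 × 0.096 = 0.00071808
  North: 0.28 × 0.1325 × 0.015 = 0.0005565
Normalizing constant = 0.03227968.
Largest term belongs to South, so South is most probable.

South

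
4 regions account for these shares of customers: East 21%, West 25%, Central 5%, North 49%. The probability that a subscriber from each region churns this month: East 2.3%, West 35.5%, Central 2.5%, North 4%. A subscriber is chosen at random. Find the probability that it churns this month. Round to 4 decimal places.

Prior × likelihood for each hypothesis:
  East: 0.21 × 0.023 = 0.00483
  West: 0.25 × 0.355 = 0.08875
  Central: 0.05 × 0.025 = 0.00125
  North: 0.49 × 0.04 = 0.0196
P(churn) = 0.00483 + 0.08875 + 0.00125 + 0.0196 = 0.11443 → 0.1144.

0.1144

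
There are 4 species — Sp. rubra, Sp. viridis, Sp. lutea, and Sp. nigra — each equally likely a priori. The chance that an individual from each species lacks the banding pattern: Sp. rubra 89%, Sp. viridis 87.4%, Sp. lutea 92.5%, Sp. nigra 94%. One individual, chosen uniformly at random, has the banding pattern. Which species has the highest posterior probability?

Taking complements, P(banded | each) = Sp. rubra 0.11, Sp. viridis 0.126, Sp. lutea 0.075, Sp. nigra 0.06.
Since the prior is uniform, the posterior is proportional to the likelihood:
  Sp. rubra: 0.11
  Sp. viridis: 0.126
  Sp. lutea: 0.075
  Sp. nigra: 0.06
Normalizing constant = 0.371.
Largest term belongs to Sp. viridis, so Sp. viridis is most probable.

Sp. viridis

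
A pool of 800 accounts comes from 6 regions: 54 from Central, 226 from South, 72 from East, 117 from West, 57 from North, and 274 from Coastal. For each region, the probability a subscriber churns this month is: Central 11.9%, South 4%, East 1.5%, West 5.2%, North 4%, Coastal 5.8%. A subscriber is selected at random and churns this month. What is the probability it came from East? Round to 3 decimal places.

Unnormalized posteriors (prior × likelihood):
  Central: 0.0675 × 0.119 = 0.0080325
  South: 0.2825 × 0.04 = 0.0113
  East: 0.09 × 0.015 = 0.00135
  West: 0.14625 × 0.052 = 0.007605
  North: 0.07125 × 0.04 = 0.00285
  Coastal: 0.3425 × 0.058 = 0.019865
Normalizing constant = 0.0510025.
P(East | evidence) = 0.00135 / 0.0510025 ≈ 0.026.

0.026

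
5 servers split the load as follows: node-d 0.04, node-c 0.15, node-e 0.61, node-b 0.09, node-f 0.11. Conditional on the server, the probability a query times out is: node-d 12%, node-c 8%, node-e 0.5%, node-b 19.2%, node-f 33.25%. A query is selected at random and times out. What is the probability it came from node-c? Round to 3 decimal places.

Unnormalized posteriors (prior × likelihood):
  node-d: 0.04 × 0.12 = 0.0048
  node-c: 0.15 × 0.08 = 0.012
  node-e: 0.61 × 0.005 = 0.00305
  node-b: 0.09 × 0.192 = 0.01728
  node-f: 0.11 × 0.3325 = 0.036575
Sum = 0.073705.
P(node-c | evidence) = 0.012 / 0.073705 ≈ 0.163.

0.163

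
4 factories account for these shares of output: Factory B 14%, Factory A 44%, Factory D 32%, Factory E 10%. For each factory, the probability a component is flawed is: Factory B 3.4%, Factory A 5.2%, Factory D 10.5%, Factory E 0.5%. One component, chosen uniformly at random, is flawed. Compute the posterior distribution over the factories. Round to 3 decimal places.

By Bayes' rule, posterior ∝ prior × likelihood:
  Factory B: 0.14 × 0.034 = 0.00476
  Factory A: 0.44 × 0.052 = 0.02288
  Factory D: 0.32 × 0.105 = 0.0336
  Factory E: 0.1 × 0.005 = 0.0005
Sum = 0.06174.
P(Factory B | flawed) = 0.00476/0.06174 ≈ 0.077
P(Factory A | flawed) = 0.02288/0.06174 ≈ 0.371
P(Factory D | flawed) = 0.0336/0.06174 ≈ 0.544
P(Factory E | flawed) = 0.0005/0.06174 ≈ 0.008

Factory B 0.077, Factory A 0.371, Factory D 0.544, Factory E 0.008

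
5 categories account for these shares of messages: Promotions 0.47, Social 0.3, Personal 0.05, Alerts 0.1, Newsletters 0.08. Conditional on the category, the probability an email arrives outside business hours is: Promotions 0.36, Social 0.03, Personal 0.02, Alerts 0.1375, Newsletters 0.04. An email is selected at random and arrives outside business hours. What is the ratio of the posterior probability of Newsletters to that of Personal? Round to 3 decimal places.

3.200

By Bayes' rule, posterior ∝ prior × likelihood:
  Promotions: 0.47 × 0.36 = 0.1692
  Social: 0.3 × 0.03 = 0.009
  Personal: 0.05 × 0.02 = 0.001
  Alerts: 0.1 × 0.1375 = 0.01375
  Newsletters: 0.08 × 0.04 = 0.0032
Sum = 0.19615.
The ratio is 0.0032 / 0.001 (the normalizer cancels) = 3.200.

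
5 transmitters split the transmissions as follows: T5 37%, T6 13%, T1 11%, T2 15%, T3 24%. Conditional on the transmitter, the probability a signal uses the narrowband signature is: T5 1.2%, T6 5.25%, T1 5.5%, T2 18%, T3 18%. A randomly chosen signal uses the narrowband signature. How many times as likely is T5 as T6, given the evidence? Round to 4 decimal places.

Unnormalized posteriors (prior × likelihood):
  T5: 0.37 × 0.012 = 0.00444
  T6: 0.13 × 0.0525 = 0.006825
  T1: 0.11 × 0.055 = 0.00605
  T2: 0.15 × 0.18 = 0.027
  T3: 0.24 × 0.18 = 0.0432
Sum = 0.087515.
The ratio is 0.00444 / 0.006825 (the normalizer cancels) = 0.6505.

0.6505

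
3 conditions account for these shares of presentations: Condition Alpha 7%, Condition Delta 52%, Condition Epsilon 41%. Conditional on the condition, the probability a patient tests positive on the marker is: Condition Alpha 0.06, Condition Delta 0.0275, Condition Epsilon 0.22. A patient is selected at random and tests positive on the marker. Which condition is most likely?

By Bayes' rule, posterior ∝ prior × likelihood:
  Condition Alpha: 0.07 × 0.06 = 0.0042
  Condition Delta: 0.52 × 0.0275 = 0.0143
  Condition Epsilon: 0.41 × 0.22 = 0.0902
Normalizing constant = 0.1087.
Largest term belongs to Condition Epsilon, so Condition Epsilon is most probable.

Condition Epsilon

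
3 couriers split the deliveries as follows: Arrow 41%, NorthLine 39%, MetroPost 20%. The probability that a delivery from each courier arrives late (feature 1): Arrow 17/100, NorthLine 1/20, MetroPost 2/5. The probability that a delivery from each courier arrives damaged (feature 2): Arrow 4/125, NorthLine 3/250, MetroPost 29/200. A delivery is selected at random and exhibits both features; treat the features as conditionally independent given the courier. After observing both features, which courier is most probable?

Unnormalized posteriors (prior × likelihood):
  Arrow: 0.41 × 0.17 × 0.032 = 0.0022304
  NorthLine: 0.39 × 0.05 × 0.012 = 0.000234
  MetroPost: 0.2 × 0.4 × 0.145 = 0.0116
Normalizing constant = 0.0140644.
Largest term belongs to MetroPost, so MetroPost is most probable.

MetroPost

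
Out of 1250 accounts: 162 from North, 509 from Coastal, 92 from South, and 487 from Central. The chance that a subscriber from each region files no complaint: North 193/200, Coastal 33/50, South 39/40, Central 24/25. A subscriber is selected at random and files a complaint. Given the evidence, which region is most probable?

Taking complements, P(complaint | each) = North 0.035, Coastal 0.34, South 0.025, Central 0.04.
Prior × likelihood for each hypothesis:
  North: 0.1296 × 0.035 = 0.004536
  Coastal: 0.4072 × 0.34 = 0.138448
  South: 0.0736 × 0.025 = 0.00184
  Central: 0.3896 × 0.04 = 0.015584
Sum = 0.160408.
Largest term belongs to Coastal, so Coastal is most probable.

Coastal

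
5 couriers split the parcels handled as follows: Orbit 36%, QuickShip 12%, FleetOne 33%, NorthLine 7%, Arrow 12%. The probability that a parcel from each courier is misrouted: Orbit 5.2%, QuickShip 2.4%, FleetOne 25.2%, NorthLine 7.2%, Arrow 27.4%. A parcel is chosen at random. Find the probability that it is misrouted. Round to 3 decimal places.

0.143

Unnormalized posteriors (prior × likelihood):
  Orbit: 0.36 × 0.052 = 0.01872
  QuickShip: 0.12 × 0.024 = 0.00288
  FleetOne: 0.33 × 0.252 = 0.08316
  NorthLine: 0.07 × 0.072 = 0.00504
  Arrow: 0.12 × 0.274 = 0.03288
P(misrouted) = 0.01872 + 0.00288 + 0.08316 + 0.00504 + 0.03288 = 0.14268 → 0.143.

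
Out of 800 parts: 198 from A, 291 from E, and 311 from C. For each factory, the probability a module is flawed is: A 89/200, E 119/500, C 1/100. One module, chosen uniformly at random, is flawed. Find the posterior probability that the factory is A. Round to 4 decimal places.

0.5490

Prior × likelihood for each hypothesis:
  A: 0.2475 × 0.445 = 0.1101375
  E: 0.36375 × 0.238 = 0.0865725
  C: 0.38875 × 0.01 = 0.0038875
Normalizing constant = 0.2005975.
P(A | evidence) = 0.1101375 / 0.2005975 ≈ 0.5490.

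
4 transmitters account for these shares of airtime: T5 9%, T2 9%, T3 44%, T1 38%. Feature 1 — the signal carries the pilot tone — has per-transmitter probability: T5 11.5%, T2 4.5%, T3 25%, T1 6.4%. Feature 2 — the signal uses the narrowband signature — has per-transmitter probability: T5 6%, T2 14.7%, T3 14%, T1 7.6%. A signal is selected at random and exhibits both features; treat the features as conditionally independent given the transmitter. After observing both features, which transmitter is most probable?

T3

By Bayes' rule, posterior ∝ prior × likelihood:
  T5: 0.09 × 0.115 × 0.06 = 0.000621
  T2: 0.09 × 0.045 × 0.147 = 0.00059535
  T3: 0.44 × 0.25 × 0.14 = 0.0154
  T1: 0.38 × 0.064 × 0.076 = 0.00184832
Sum = 0.01846467.
Largest term belongs to T3, so T3 is most probable.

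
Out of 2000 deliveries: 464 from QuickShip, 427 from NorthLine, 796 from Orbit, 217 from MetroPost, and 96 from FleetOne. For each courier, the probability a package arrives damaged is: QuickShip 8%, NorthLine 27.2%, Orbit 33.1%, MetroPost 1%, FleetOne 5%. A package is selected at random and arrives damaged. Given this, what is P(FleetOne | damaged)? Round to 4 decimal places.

Compute prior × likelihood for every hypothesis:
  QuickShip: 0.232 × 0.08 = 0.01856
  NorthLine: 0.2135 × 0.272 = 0.058072
  Orbit: 0.398 × 0.331 = 0.131738
  MetroPost: 0.1085 × 0.01 = 0.001085
  FleetOne: 0.048 × 0.05 = 0.0024
Sum = 0.211855.
P(FleetOne | evidence) = 0.0024 / 0.211855 ≈ 0.0113.

0.0113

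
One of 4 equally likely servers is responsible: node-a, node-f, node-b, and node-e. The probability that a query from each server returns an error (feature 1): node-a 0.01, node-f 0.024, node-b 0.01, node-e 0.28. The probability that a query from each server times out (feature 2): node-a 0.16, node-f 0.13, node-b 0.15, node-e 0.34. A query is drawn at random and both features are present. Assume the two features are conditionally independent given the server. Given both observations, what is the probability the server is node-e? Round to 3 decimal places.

With a uniform prior (1/4 each), posterior ∝ likelihood:
  node-a: 0.01 × 0.16 = 0.0016
  node-f: 0.024 × 0.13 = 0.00312
  node-b: 0.01 × 0.15 = 0.0015
  node-e: 0.28 × 0.34 = 0.0952
Normalizing constant = 0.10142.
P(node-e | evidence) = 0.0952 / 0.10142 ≈ 0.939.

0.939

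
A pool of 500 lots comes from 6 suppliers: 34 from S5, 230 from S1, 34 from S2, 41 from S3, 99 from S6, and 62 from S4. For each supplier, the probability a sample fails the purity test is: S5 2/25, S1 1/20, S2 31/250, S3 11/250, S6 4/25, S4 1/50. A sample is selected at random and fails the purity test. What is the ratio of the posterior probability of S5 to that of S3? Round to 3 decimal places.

Prior × likelihood for each hypothesis:
  S5: 0.068 × 0.08 = 0.00544
  S1: 0.46 × 0.05 = 0.023
  S2: 0.068 × 0.124 = 0.008432
  S3: 0.082 × 0.044 = 0.003608
  S6: 0.198 × 0.16 = 0.03168
  S4: 0.124 × 0.02 = 0.00248
Sum = 0.07464.
The ratio is 0.00544 / 0.003608 (the normalizer cancels) = 1.508.

1.508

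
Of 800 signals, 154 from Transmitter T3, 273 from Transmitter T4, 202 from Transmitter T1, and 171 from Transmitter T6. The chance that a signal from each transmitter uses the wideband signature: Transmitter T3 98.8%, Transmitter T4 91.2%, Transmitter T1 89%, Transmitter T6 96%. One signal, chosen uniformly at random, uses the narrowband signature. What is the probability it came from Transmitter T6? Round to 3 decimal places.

Taking complements, P(narrowband | each) = Transmitter T3 0.012, Transmitter T4 0.088, Transmitter T1 0.11, Transmitter T6 0.04.
By Bayes' rule, posterior ∝ prior × likelihood:
  Transmitter T3: 0.1925 × 0.012 = 0.00231
  Transmitter T4: 0.34125 × 0.088 = 0.03003
  Transmitter T1: 0.2525 × 0.11 = 0.027775
  Transmitter T6: 0.21375 × 0.04 = 0.00855
Normalizing constant = 0.068665.
P(Transmitter T6 | evidence) = 0.00855 / 0.068665 ≈ 0.125.

0.125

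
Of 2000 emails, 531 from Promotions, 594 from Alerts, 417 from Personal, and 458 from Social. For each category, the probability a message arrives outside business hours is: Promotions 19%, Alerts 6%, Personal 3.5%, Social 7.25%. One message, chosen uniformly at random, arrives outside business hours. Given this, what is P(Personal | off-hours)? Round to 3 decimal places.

Unnormalized posteriors (prior × likelihood):
  Promotions: 0.2655 × 0.19 = 0.050445
  Alerts: 0.297 × 0.06 = 0.01782
  Personal: 0.2085 × 0.035 = 0.0072975
  Social: 0.229 × 0.0725 = 0.0166025
Sum = 0.092165.
P(Personal | evidence) = 0.0072975 / 0.092165 ≈ 0.079.

0.079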